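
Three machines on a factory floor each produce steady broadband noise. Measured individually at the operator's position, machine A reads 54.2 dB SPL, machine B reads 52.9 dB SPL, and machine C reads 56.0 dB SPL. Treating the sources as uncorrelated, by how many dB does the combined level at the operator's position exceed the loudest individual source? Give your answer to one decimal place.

Add the sources as powers (linear), then convert back to dB:
L_total = 10·log₁₀(10^(54.2/10) + 10^(52.9/10) + 10^(56.0/10)) = 59.33 dB SPL.
Excess over the loudest (56.0 dB): 59.33 − 56.0 = 3.3 dB.

3.3 dB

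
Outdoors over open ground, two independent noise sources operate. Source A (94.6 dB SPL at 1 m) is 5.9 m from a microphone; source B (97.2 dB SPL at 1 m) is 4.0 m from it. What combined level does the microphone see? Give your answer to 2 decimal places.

At the listener: L_A = 94.6 − 20·log₁₀(5.9) = 79.183 dB; L_B = 97.2 − 20·log₁₀(4.0) = 85.159 dB.
Combined: 10·log₁₀(10^(79.183/10)+10^(85.159/10)) = 86.14 dB SPL.

86.14 dB SPL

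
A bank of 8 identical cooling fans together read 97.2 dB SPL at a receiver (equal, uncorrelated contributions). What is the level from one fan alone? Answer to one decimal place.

88.2 dB SPL

8 equal incoherent sources add 10·log₁₀(8) = 9.03 dB over one source.
L_one = 97.2 − 9.03 = 88.2 dB SPL.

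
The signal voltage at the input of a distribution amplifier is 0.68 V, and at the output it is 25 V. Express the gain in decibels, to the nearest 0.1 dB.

Voltage ratio → dB uses the 20·log₁₀ form:
20·log₁₀(25/0.68) = 20·log₁₀(36.76) = 31.3 dB.

31.3 dB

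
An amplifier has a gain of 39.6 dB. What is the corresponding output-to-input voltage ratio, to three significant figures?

Voltage ratio = 10^(dB/20).
10^(39.6/20) = 10^(1.980) = 95.5.

95.5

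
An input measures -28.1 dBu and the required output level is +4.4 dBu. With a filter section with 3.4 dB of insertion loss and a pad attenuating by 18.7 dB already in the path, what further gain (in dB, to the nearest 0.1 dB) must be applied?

54.6 dB

The required make-up gain is the shortfall in the dB sum.
G = +4.4 − (-28.1) + 3.4 + 18.7 = 54.6 dB.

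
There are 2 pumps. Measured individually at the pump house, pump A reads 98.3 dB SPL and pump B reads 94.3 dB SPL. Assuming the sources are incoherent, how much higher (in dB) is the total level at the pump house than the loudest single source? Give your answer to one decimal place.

Uncorrelated sources add in intensity (power), not in dB.
L_total = 10·log₁₀(10^(98.3/10) + 10^(94.3/10)) = 99.76 dB SPL.
Excess over the loudest (98.3 dB): 99.76 − 98.3 = 1.5 dB.

1.5 dB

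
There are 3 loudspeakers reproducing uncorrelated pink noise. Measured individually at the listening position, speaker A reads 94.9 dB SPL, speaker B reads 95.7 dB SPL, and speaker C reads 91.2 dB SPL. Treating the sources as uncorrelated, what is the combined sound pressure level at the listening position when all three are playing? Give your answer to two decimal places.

Add the sources as powers (linear), then convert back to dB:
L_total = 10·log₁₀(10^(94.9/10) + 10^(95.7/10) + 10^(91.2/10)) = 10·log₁₀(8124000000) = 99.10 dB SPL.

99.10 dB SPL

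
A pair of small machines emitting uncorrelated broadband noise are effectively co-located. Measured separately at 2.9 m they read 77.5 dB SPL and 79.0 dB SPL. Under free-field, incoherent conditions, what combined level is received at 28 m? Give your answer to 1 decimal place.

Combined at 2.9 m: 10·log₁₀(10^(77.5/10)+10^(79.0/10)) = 81.32 dB SPL.
Then apply −20·log₁₀(28/2.9) = -19.70 dB → 61.6 dB SPL.

61.6 dB SPL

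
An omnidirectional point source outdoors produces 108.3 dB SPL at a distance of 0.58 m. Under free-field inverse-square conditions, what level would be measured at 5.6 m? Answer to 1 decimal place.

88.6 dB SPL

Inverse-square spreading gives ΔL = −20·log₁₀(d₂/d₁).
ΔL = −20·log₁₀(5.6/0.58) = -19.70 dB, so L₂ = 108.3 + (-19.70) = 88.6 dB SPL.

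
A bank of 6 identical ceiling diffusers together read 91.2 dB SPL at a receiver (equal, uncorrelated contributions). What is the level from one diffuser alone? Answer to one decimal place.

83.4 dB SPL

6 equal incoherent sources add 10·log₁₀(6) = 7.78 dB over one source.
L_one = 91.2 − 7.78 = 83.4 dB SPL.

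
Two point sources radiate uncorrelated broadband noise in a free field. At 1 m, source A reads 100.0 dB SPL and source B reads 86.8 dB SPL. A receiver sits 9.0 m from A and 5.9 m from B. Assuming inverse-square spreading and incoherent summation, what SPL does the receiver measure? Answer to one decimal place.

81.4 dB SPL

At the listener: L_A = 100.0 − 20·log₁₀(9.0) = 80.92 dB; L_B = 86.8 − 20·log₁₀(5.9) = 71.38 dB.
Combined: 10·log₁₀(10^(80.92/10)+10^(71.38/10)) = 81.4 dB SPL.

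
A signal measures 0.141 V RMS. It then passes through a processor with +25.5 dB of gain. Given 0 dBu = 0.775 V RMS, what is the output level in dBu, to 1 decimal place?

Input level: 20·log₁₀(0.141/0.775) = -14.80 dBu.
Output: -14.80 + 25.5 = +10.7 dBu.

+10.7 dBu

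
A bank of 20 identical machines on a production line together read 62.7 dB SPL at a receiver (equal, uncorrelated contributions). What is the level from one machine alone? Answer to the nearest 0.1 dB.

49.7 dB SPL

20 equal incoherent sources add 10·log₁₀(20) = 13.01 dB over one source.
L_one = 62.7 − 13.01 = 49.7 dB SPL.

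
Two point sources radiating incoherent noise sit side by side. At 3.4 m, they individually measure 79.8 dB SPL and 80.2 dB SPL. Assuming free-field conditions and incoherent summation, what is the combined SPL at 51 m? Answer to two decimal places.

Combined at 3.4 m: 10·log₁₀(10^(79.8/10)+10^(80.2/10)) = 83.015 dB SPL.
Then apply −20·log₁₀(51/3.4) = -23.522 dB → 59.49 dB SPL.

59.49 dB SPL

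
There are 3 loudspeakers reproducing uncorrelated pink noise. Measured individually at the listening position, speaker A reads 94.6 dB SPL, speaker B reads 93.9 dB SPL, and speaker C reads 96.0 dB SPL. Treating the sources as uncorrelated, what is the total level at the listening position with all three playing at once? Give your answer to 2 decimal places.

Uncorrelated sources add in intensity (power), not in dB.
L_total = 10·log₁₀(10^(94.6/10) + 10^(93.9/10) + 10^(96.0/10)) = 10·log₁₀(9320000000) = 99.69 dB SPL.

99.69 dB SPL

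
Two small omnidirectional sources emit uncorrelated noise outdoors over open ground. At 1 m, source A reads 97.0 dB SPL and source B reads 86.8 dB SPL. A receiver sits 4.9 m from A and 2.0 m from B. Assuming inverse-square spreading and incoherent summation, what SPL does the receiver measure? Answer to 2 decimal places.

At the listener: L_A = 97.0 − 20·log₁₀(4.9) = 83.196 dB; L_B = 86.8 − 20·log₁₀(2.0) = 80.779 dB.
Combined: 10·log₁₀(10^(83.196/10)+10^(80.779/10)) = 85.16 dB SPL.

85.16 dB SPL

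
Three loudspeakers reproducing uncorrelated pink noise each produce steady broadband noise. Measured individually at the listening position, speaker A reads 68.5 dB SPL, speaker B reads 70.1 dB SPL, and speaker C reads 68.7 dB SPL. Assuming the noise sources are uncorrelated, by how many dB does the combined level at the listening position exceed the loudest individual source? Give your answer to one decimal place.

Uncorrelated sources add in intensity (power), not in dB.
L_total = 10·log₁₀(10^(68.5/10) + 10^(70.1/10) + 10^(68.7/10)) = 73.93 dB SPL.
Excess over the loudest (70.1 dB): 73.93 − 70.1 = 3.8 dB.

3.8 dB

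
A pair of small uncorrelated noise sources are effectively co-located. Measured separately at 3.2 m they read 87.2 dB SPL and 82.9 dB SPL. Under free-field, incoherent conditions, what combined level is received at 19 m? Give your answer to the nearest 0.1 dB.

73.1 dB SPL

Combined at 3.2 m: 10·log₁₀(10^(87.2/10)+10^(82.9/10)) = 88.57 dB SPL.
Then apply −20·log₁₀(19/3.2) = -15.47 dB → 73.1 dB SPL.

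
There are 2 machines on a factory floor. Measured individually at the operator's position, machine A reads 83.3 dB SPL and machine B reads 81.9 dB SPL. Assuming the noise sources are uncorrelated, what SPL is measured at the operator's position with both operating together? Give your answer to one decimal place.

Uncorrelated sources add in intensity (power), not in dB.
L_total = 10·log₁₀(10^(83.3/10) + 10^(81.9/10)) = 10·log₁₀(368700000) = 85.7 dB SPL.

85.7 dB SPL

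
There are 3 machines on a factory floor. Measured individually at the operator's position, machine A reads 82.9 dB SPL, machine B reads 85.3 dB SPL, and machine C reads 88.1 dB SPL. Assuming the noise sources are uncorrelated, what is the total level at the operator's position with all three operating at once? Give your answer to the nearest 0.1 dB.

90.7 dB SPL

Uncorrelated sources add in intensity (power), not in dB.
L_total = 10·log₁₀(10^(82.9/10) + 10^(85.3/10) + 10^(88.1/10)) = 10·log₁₀(1179000000) = 90.7 dB SPL.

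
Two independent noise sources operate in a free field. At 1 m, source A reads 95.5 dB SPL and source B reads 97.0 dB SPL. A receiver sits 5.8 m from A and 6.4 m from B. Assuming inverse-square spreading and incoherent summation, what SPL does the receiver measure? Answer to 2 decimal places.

At the listener: L_A = 95.5 − 20·log₁₀(5.8) = 80.231 dB; L_B = 97.0 − 20·log₁₀(6.4) = 80.876 dB.
Combined: 10·log₁₀(10^(80.231/10)+10^(80.876/10)) = 83.58 dB SPL.

83.58 dB SPL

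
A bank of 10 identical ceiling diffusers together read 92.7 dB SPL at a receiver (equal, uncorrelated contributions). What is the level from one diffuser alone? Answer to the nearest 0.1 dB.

82.7 dB SPL

10 equal incoherent sources add 10·log₁₀(10) = 10.00 dB over one source.
L_one = 92.7 − 10.00 = 82.7 dB SPL.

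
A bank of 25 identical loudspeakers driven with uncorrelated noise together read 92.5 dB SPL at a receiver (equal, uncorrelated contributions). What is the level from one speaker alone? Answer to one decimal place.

25 equal incoherent sources add 10·log₁₀(25) = 13.98 dB over one source.
L_one = 92.5 − 13.98 = 78.5 dB SPL.

78.5 dB SPL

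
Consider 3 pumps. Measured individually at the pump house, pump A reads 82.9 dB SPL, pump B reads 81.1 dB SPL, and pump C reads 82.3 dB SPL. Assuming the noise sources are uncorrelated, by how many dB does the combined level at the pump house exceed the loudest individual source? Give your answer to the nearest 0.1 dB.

4.0 dB

Uncorrelated sources add in intensity (power), not in dB.
L_total = 10·log₁₀(10^(82.9/10) + 10^(81.1/10) + 10^(82.3/10)) = 86.93 dB SPL.
Excess over the loudest (82.9 dB): 86.93 − 82.9 = 4.0 dB.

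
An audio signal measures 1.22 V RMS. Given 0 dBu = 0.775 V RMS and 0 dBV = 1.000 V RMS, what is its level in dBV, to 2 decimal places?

+1.73 dBV

dBV = 20·log₁₀(V / 1.000 V).
20·log₁₀(1.22/1.000) = +1.73 dBV.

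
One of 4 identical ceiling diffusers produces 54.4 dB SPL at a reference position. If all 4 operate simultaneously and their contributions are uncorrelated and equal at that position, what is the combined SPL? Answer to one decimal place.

60.4 dB SPL

4 equal incoherent sources raise the level by 10·log₁₀(4) = 6.02 dB.
L_total = 54.4 + 6.02 = 60.4 dB SPL.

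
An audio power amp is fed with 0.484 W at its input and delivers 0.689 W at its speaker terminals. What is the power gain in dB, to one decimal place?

1.5 dB

For a power ratio, dB = 10·log₁₀(P₂/P₁).
10·log₁₀(0.689/0.484) = 10·log₁₀(1.424) = 1.5 dB.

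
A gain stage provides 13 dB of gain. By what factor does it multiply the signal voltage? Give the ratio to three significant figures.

Voltage ratio = 10^(dB/20).
10^(13/20) = 10^(0.6500) = 4.47.

4.47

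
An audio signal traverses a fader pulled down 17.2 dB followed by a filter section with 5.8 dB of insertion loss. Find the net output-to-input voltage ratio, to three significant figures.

0.0708

Net gain = (−17.2) + (−5.8) = -23.0 dB.
Voltage ratio = 10^(-23.0/20) = 0.0708.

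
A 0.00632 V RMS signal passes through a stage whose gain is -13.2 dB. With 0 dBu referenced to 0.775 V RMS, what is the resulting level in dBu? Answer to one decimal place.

-55.0 dBu

Input level: 20·log₁₀(0.00632/0.775) = -41.77 dBu.
Output: -41.77 − 13.2 = -55.0 dBu.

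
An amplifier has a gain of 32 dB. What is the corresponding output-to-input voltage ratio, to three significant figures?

39.8

Voltage ratio = 10^(dB/20).
10^(32/20) = 10^(1.600) = 39.8.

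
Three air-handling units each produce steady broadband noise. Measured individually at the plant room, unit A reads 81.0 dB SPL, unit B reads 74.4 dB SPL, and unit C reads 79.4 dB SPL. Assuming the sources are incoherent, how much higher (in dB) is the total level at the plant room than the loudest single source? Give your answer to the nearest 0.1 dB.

Add the sources as powers (linear), then convert back to dB:
L_total = 10·log₁₀(10^(81.0/10) + 10^(74.4/10) + 10^(79.4/10)) = 83.81 dB SPL.
Excess over the loudest (81.0 dB): 83.81 − 81.0 = 2.8 dB.

2.8 dB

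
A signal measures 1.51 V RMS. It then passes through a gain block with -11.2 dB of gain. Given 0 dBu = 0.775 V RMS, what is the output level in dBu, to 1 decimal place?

Input level: 20·log₁₀(1.51/0.775) = 5.79 dBu.
Output: 5.79 − 11.2 = -5.4 dBu.

-5.4 dBu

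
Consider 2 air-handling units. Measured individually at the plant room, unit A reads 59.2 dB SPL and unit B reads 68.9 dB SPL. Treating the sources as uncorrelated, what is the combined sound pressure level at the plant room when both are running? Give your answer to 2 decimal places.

Uncorrelated sources add in intensity (power), not in dB.
L_total = 10·log₁₀(10^(59.2/10) + 10^(68.9/10)) = 10·log₁₀(8594000) = 69.34 dB SPL.

69.34 dB SPL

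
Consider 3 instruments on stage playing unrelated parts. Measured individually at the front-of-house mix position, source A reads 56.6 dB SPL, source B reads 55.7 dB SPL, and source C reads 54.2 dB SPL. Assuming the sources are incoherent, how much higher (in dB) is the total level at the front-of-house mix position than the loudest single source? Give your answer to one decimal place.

Incoherent sources sum as intensities:
L_total = 10·log₁₀(10^(56.6/10) + 10^(55.7/10) + 10^(54.2/10)) = 60.38 dB SPL.
Excess over the loudest (56.6 dB): 60.38 − 56.6 = 3.8 dB.

3.8 dB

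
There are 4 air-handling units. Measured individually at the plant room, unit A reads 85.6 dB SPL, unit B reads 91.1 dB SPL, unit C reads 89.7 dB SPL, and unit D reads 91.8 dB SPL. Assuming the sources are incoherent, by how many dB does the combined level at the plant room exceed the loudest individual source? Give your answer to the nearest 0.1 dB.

Add the sources as powers (linear), then convert back to dB:
L_total = 10·log₁₀(10^(85.6/10) + 10^(91.1/10) + 10^(89.7/10) + 10^(91.8/10)) = 96.13 dB SPL.
Excess over the loudest (91.8 dB): 96.13 − 91.8 = 4.3 dB.

4.3 dB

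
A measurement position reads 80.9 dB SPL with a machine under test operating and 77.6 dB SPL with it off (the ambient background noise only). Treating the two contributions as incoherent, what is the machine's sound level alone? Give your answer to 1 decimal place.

78.2 dB SPL

Background correction is a power subtraction:
L_src = 10·log₁₀(10^(80.9/10) − 10^(77.6/10)) = 10·log₁₀(65480000) = 78.2 dB SPL.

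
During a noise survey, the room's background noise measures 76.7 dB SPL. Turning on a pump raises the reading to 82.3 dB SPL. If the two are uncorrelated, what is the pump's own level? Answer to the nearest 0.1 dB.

Subtract intensities: L_src = 10·log₁₀(10^(L_total/10) − 10^(L_bg/10)).
L_src = 10·log₁₀(10^(82.3/10) − 10^(76.7/10)) = 10·log₁₀(123100000) = 80.9 dB SPL.

80.9 dB SPL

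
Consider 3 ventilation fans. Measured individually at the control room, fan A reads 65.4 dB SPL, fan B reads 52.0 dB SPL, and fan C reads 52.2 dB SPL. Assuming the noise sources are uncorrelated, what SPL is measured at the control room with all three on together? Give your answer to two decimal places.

Add the sources as powers (linear), then convert back to dB:
L_total = 10·log₁₀(10^(65.4/10) + 10^(52.0/10) + 10^(52.2/10)) = 10·log₁₀(3792000) = 65.79 dB SPL.

65.79 dB SPL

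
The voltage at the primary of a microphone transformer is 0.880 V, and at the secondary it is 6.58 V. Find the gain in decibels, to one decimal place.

Voltage ratio → dB uses the 20·log₁₀ form:
20·log₁₀(6.58/0.880) = 20·log₁₀(7.477) = 17.5 dB.

17.5 dB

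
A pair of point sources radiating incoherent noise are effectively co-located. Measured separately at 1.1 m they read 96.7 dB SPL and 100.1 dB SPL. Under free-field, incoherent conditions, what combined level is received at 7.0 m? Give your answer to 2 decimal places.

Combined at 1.1 m: 10·log₁₀(10^(96.7/10)+10^(100.1/10)) = 101.735 dB SPL.
Then apply −20·log₁₀(7.0/1.1) = -16.074 dB → 85.66 dB SPL.

85.66 dB SPL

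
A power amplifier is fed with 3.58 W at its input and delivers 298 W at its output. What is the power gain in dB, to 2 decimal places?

Power is a power quantity, so gain = 10·log₁₀(P_out/P_in).
10·log₁₀(298/3.58) = 10·log₁₀(83.24) = 19.20 dB.

19.20 dB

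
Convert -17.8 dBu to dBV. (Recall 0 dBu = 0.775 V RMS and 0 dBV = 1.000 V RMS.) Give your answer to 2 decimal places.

-20.01 dBV

The offset between the scales is 20·log₁₀(0.775/1.000) = −2.214 dB.
So dBV = -17.8 − 2.214 = -20.01 dBV.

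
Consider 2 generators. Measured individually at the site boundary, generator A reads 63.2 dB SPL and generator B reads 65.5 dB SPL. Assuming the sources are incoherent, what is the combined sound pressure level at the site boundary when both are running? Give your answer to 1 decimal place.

67.5 dB SPL

Incoherent sources sum as intensities:
L_total = 10·log₁₀(10^(63.2/10) + 10^(65.5/10)) = 10·log₁₀(5637000) = 67.5 dB SPL.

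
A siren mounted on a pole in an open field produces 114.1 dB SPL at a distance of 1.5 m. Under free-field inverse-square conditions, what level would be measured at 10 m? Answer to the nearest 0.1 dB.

97.6 dB SPL

Inverse-square spreading gives ΔL = −20·log₁₀(d₂/d₁).
ΔL = −20·log₁₀(10/1.5) = -16.48 dB, so L₂ = 114.1 + (-16.48) = 97.6 dB SPL.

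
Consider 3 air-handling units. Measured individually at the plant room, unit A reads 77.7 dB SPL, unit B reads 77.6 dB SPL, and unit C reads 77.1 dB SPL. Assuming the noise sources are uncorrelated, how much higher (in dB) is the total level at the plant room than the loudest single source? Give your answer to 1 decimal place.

Incoherent sources sum as intensities:
L_total = 10·log₁₀(10^(77.7/10) + 10^(77.6/10) + 10^(77.1/10)) = 82.25 dB SPL.
Excess over the loudest (77.7 dB): 82.25 − 77.7 = 4.5 dB.

4.5 dB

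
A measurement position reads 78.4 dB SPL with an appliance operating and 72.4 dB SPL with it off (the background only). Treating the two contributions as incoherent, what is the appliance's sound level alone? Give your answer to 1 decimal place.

77.1 dB SPL

Remove the background by subtracting linear intensities:
L_src = 10·log₁₀(10^(78.4/10) − 10^(72.4/10)) = 10·log₁₀(51810000) = 77.1 dB SPL.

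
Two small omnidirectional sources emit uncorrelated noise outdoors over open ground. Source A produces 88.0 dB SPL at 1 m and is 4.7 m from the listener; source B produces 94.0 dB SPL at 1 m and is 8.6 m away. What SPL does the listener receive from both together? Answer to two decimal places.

77.96 dB SPL

At the listener: L_A = 88.0 − 20·log₁₀(4.7) = 74.558 dB; L_B = 94.0 − 20·log₁₀(8.6) = 75.310 dB.
Combined: 10·log₁₀(10^(74.558/10)+10^(75.310/10)) = 77.96 dB SPL.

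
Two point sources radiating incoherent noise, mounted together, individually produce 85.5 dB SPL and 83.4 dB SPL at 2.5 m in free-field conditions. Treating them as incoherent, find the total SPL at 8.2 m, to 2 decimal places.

77.27 dB SPL

Combined at 2.5 m: 10·log₁₀(10^(85.5/10)+10^(83.4/10)) = 87.586 dB SPL.
Then apply −20·log₁₀(8.2/2.5) = -10.317 dB → 77.27 dB SPL.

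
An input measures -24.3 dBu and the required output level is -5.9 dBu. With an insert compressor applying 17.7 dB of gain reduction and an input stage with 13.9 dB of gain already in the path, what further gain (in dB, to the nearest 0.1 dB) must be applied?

The required make-up gain is the shortfall in the dB sum.
G = -5.9 − (-24.3) + 17.7 − 13.9 = 22.2 dB.

22.2 dB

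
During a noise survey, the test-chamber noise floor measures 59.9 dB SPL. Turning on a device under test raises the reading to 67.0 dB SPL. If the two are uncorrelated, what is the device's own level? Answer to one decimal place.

66.1 dB SPL

Remove the background by subtracting linear intensities:
L_src = 10·log₁₀(10^(67.0/10) − 10^(59.9/10)) = 10·log₁₀(4035000) = 66.1 dB SPL.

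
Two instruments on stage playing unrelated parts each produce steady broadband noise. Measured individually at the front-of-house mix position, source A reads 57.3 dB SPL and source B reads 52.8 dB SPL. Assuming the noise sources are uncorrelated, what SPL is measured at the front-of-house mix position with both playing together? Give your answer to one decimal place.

58.6 dB SPL

Add the sources as powers (linear), then convert back to dB:
L_total = 10·log₁₀(10^(57.3/10) + 10^(52.8/10)) = 10·log₁₀(727600) = 58.6 dB SPL.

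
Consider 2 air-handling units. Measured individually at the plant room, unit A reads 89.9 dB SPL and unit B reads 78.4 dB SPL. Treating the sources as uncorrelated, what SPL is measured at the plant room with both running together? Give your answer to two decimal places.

Uncorrelated sources add in intensity (power), not in dB.
L_total = 10·log₁₀(10^(89.9/10) + 10^(78.4/10)) = 10·log₁₀(1046000000) = 90.20 dB SPL.

90.20 dB SPL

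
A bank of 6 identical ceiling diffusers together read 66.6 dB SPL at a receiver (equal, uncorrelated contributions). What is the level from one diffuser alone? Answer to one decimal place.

6 equal incoherent sources add 10·log₁₀(6) = 7.78 dB over one source.
L_one = 66.6 − 7.78 = 58.8 dB SPL.

58.8 dB SPL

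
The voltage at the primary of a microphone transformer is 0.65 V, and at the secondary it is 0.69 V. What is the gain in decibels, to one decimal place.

0.5 dB

For a voltage ratio, dB = 20·log₁₀(V₂/V₁).
20·log₁₀(0.69/0.65) = 20·log₁₀(1.062) = 0.5 dB.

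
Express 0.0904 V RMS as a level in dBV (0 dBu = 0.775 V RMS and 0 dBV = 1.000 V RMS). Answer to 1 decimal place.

-20.9 dBV

dBV = 20·log₁₀(V / 1.000 V).
20·log₁₀(0.0904/1.000) = -20.9 dBV.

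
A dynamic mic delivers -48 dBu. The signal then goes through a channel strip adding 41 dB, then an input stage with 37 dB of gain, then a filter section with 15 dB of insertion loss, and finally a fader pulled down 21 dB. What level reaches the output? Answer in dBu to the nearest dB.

-6 dBu

Gain stages sum in dB:
-48 + 41 + 37 − 15 − 21 = -6 dBu.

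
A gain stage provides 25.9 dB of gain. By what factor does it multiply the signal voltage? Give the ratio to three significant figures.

Voltage ratio = 10^(dB/20).
10^(25.9/20) = 10^(1.295) = 19.7.

19.7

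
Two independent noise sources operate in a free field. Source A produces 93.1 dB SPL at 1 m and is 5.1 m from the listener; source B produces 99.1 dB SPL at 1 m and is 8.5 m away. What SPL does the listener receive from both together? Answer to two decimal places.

82.81 dB SPL

At the listener: L_A = 93.1 − 20·log₁₀(5.1) = 78.949 dB; L_B = 99.1 − 20·log₁₀(8.5) = 80.512 dB.
Combined: 10·log₁₀(10^(78.949/10)+10^(80.512/10)) = 82.81 dB SPL.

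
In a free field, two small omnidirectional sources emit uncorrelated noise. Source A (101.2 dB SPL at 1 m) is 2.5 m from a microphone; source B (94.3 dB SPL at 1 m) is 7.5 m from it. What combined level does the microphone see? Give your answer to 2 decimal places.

93.34 dB SPL

At the listener: L_A = 101.2 − 20·log₁₀(2.5) = 93.241 dB; L_B = 94.3 − 20·log₁₀(7.5) = 76.799 dB.
Combined: 10·log₁₀(10^(93.241/10)+10^(76.799/10)) = 93.34 dB SPL.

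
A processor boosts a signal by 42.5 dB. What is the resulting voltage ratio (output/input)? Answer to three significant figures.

Voltage ratio = 10^(dB/20).
10^(42.5/20) = 10^(2.125) = 133.

133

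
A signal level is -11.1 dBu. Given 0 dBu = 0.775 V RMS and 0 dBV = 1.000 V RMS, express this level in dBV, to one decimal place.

The offset between the scales is 20·log₁₀(0.775/1.000) = −2.214 dB.
So dBV = -11.1 − 2.214 = -13.3 dBV.

-13.3 dBV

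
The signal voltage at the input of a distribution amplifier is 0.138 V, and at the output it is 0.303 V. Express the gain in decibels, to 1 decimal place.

6.8 dB

Voltage ratio → dB uses the 20·log₁₀ form:
20·log₁₀(0.303/0.138) = 20·log₁₀(2.196) = 6.8 dB.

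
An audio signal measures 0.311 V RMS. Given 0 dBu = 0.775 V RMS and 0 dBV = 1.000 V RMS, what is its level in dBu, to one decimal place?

-7.9 dBu

dBu = 20·log₁₀(V / 0.775 V).
20·log₁₀(0.311/0.775) = -7.9 dBu.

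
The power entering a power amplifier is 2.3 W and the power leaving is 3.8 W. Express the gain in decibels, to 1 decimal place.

2.2 dB

Power is a power quantity, so gain = 10·log₁₀(P_out/P_in).
10·log₁₀(3.8/2.3) = 10·log₁₀(1.652) = 2.2 dB.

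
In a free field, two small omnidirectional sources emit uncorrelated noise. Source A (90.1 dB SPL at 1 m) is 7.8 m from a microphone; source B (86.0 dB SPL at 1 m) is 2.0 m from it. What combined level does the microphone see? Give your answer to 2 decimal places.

80.66 dB SPL

At the listener: L_A = 90.1 − 20·log₁₀(7.8) = 72.258 dB; L_B = 86.0 − 20·log₁₀(2.0) = 79.979 dB.
Combined: 10·log₁₀(10^(72.258/10)+10^(79.979/10)) = 80.66 dB SPL.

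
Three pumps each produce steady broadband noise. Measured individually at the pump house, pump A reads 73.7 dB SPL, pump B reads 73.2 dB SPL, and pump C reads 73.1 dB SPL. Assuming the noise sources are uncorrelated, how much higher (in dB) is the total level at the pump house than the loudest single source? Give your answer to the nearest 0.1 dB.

Add the sources as powers (linear), then convert back to dB:
L_total = 10·log₁₀(10^(73.7/10) + 10^(73.2/10) + 10^(73.1/10)) = 78.11 dB SPL.
Excess over the loudest (73.7 dB): 78.11 − 73.7 = 4.4 dB.

4.4 dB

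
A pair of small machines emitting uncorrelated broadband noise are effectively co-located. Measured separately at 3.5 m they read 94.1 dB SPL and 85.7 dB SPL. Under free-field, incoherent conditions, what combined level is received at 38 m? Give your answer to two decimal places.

73.97 dB SPL

Combined at 3.5 m: 10·log₁₀(10^(94.1/10)+10^(85.7/10)) = 94.686 dB SPL.
Then apply −20·log₁₀(38/3.5) = -20.714 dB → 73.97 dB SPL.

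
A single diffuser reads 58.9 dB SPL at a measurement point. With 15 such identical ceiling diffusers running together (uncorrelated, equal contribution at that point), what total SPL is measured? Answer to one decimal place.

70.7 dB SPL

15 equal incoherent sources raise the level by 10·log₁₀(15) = 11.76 dB.
L_total = 58.9 + 11.76 = 70.7 dB SPL.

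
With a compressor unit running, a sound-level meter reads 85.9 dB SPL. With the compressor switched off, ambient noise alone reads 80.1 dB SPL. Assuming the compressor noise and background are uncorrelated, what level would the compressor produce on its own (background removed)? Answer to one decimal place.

84.6 dB SPL

Subtract intensities: L_src = 10·log₁₀(10^(L_total/10) − 10^(L_bg/10)).
L_src = 10·log₁₀(10^(85.9/10) − 10^(80.1/10)) = 10·log₁₀(286700000) = 84.6 dB SPL.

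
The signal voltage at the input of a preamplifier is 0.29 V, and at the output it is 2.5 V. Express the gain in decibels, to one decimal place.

18.7 dB

For a voltage ratio, dB = 20·log₁₀(V₂/V₁).
20·log₁₀(2.5/0.29) = 20·log₁₀(8.621) = 18.7 dB.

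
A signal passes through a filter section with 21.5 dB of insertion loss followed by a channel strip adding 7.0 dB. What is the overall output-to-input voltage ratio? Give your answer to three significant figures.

0.188

Net gain = (−21.5) + 7.0 = -14.5 dB.
Voltage ratio = 10^(-14.5/20) = 0.188.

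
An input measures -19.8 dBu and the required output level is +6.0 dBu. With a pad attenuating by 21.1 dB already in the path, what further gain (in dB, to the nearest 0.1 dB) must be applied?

The required make-up gain is the shortfall in the dB sum.
G = +6.0 − (-19.8) + 21.1 = 46.9 dB.

46.9 dB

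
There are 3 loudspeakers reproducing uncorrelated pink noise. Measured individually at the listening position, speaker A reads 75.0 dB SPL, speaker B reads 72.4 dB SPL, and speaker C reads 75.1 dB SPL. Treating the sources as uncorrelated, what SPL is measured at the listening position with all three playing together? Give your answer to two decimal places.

79.10 dB SPL

Uncorrelated sources add in intensity (power), not in dB.
L_total = 10·log₁₀(10^(75.0/10) + 10^(72.4/10) + 10^(75.1/10)) = 10·log₁₀(81360000) = 79.10 dB SPL.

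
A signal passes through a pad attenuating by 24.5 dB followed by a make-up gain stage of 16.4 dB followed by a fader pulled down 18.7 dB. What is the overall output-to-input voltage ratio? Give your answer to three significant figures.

Net gain = (−24.5) + 16.4 + (−18.7) = -26.8 dB.
Voltage ratio = 10^(-26.8/20) = 0.0457.

0.0457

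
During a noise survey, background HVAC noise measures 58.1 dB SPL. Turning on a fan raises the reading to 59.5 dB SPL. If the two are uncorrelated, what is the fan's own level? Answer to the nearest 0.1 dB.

Remove the background by subtracting linear intensities:
L_src = 10·log₁₀(10^(59.5/10) − 10^(58.1/10)) = 10·log₁₀(245600) = 53.9 dB SPL.

53.9 dB SPL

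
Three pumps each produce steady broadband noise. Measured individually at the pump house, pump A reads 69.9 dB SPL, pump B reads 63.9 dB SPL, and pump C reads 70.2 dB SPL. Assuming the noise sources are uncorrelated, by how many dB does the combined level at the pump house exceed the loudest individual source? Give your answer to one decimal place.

Incoherent sources sum as intensities:
L_total = 10·log₁₀(10^(69.9/10) + 10^(63.9/10) + 10^(70.2/10)) = 73.56 dB SPL.
Excess over the loudest (70.2 dB): 73.56 − 70.2 = 3.4 dB.

3.4 dB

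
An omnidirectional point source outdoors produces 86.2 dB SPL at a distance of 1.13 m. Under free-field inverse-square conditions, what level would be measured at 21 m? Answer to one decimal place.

60.8 dB SPL

Inverse-square spreading gives ΔL = −20·log₁₀(d₂/d₁).
ΔL = −20·log₁₀(21/1.13) = -25.38 dB, so L₂ = 86.2 + (-25.38) = 60.8 dB SPL.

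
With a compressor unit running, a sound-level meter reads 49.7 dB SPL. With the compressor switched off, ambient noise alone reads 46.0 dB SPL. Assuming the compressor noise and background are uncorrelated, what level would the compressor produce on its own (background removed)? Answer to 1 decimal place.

Remove the background by subtracting linear intensities:
L_src = 10·log₁₀(10^(49.7/10) − 10^(46.0/10)) = 10·log₁₀(53510) = 47.3 dB SPL.

47.3 dB SPL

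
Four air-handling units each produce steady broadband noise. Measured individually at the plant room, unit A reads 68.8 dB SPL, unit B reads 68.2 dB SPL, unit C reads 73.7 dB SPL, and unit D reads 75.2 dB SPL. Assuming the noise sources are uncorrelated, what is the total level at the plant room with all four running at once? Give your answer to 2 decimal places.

78.50 dB SPL

Add the sources as powers (linear), then convert back to dB:
L_total = 10·log₁₀(10^(68.8/10) + 10^(68.2/10) + 10^(73.7/10) + 10^(75.2/10)) = 10·log₁₀(70750000) = 78.50 dB SPL.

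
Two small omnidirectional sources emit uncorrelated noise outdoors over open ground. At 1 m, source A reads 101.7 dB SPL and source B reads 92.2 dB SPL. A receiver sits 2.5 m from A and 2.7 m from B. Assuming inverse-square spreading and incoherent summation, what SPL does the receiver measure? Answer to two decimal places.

94.14 dB SPL

At the listener: L_A = 101.7 − 20·log₁₀(2.5) = 93.741 dB; L_B = 92.2 − 20·log₁₀(2.7) = 83.573 dB.
Combined: 10·log₁₀(10^(93.741/10)+10^(83.573/10)) = 94.14 dB SPL.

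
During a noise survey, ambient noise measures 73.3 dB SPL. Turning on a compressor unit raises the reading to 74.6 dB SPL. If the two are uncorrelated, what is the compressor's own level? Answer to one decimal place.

68.7 dB SPL

Remove the background by subtracting linear intensities:
L_src = 10·log₁₀(10^(74.6/10) − 10^(73.3/10)) = 10·log₁₀(7461000) = 68.7 dB SPL.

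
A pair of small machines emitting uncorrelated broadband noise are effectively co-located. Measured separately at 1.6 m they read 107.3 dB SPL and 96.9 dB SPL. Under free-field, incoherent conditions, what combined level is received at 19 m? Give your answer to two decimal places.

Combined at 1.6 m: 10·log₁₀(10^(107.3/10)+10^(96.9/10)) = 107.679 dB SPL.
Then apply −20·log₁₀(19/1.6) = -21.493 dB → 86.19 dB SPL.

86.19 dB SPL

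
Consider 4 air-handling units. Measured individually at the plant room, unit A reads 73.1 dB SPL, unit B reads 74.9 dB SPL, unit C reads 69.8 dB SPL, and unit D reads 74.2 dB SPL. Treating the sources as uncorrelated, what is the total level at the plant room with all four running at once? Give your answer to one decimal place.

Uncorrelated sources add in intensity (power), not in dB.
L_total = 10·log₁₀(10^(73.1/10) + 10^(74.9/10) + 10^(69.8/10) + 10^(74.2/10)) = 10·log₁₀(87170000) = 79.4 dB SPL.

79.4 dB SPL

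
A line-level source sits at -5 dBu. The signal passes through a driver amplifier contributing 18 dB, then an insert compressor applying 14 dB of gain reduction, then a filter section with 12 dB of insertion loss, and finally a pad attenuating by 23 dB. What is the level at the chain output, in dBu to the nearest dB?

-36 dBu

Gain stages sum in dB:
-5 + 18 − 14 − 12 − 23 = -36 dBu.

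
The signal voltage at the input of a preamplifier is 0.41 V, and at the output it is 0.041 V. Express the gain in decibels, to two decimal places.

-20.00 dB

For a voltage ratio, dB = 20·log₁₀(V₂/V₁).
20·log₁₀(0.041/0.41) = 20·log₁₀(0.1000) = -20.00 dB.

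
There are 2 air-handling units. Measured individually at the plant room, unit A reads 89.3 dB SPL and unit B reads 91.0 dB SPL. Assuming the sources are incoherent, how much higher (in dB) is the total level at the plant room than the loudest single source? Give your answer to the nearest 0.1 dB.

2.2 dB

Uncorrelated sources add in intensity (power), not in dB.
L_total = 10·log₁₀(10^(89.3/10) + 10^(91.0/10)) = 93.24 dB SPL.
Excess over the loudest (91.0 dB): 93.24 − 91.0 = 2.2 dB.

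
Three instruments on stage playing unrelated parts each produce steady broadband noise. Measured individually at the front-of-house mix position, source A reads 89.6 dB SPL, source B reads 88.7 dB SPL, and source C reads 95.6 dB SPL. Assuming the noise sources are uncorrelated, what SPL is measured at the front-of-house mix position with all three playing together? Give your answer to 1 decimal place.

Add the sources as powers (linear), then convert back to dB:
L_total = 10·log₁₀(10^(89.6/10) + 10^(88.7/10) + 10^(95.6/10)) = 10·log₁₀(5284000000) = 97.2 dB SPL.

97.2 dB SPL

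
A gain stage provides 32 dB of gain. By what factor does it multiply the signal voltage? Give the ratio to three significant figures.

Voltage ratio = 10^(dB/20).
10^(32/20) = 10^(1.600) = 39.8.

39.8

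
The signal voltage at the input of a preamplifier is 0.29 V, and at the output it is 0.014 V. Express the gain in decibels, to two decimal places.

-26.33 dB

Voltage ratio → dB uses the 20·log₁₀ form:
20·log₁₀(0.014/0.29) = 20·log₁₀(0.04828) = -26.33 dB.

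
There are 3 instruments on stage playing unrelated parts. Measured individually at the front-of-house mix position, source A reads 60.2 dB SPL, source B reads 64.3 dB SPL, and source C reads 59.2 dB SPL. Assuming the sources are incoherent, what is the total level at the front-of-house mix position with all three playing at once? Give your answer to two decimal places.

66.60 dB SPL

Add the sources as powers (linear), then convert back to dB:
L_total = 10·log₁₀(10^(60.2/10) + 10^(64.3/10) + 10^(59.2/10)) = 10·log₁₀(4570000) = 66.60 dB SPL.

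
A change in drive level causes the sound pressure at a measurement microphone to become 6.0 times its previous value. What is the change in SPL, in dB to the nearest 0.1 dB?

15.6 dB

SPL change from a pressure ratio uses the 20·log₁₀ form:
20·log₁₀(6.0) = 15.6 dB.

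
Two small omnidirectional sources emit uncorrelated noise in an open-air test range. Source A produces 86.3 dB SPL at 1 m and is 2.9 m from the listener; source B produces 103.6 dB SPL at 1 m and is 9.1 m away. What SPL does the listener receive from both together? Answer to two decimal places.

At the listener: L_A = 86.3 − 20·log₁₀(2.9) = 77.052 dB; L_B = 103.6 − 20·log₁₀(9.1) = 84.419 dB.
Combined: 10·log₁₀(10^(77.052/10)+10^(84.419/10)) = 85.15 dB SPL.

85.15 dB SPL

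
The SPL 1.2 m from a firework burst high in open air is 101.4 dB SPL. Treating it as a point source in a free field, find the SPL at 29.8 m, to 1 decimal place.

73.5 dB SPL

Inverse-square spreading gives ΔL = −20·log₁₀(d₂/d₁).
ΔL = −20·log₁₀(29.8/1.2) = -27.90 dB, so L₂ = 101.4 + (-27.90) = 73.5 dB SPL.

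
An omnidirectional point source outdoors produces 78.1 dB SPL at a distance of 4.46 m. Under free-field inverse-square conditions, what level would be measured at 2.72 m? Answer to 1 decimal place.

Inverse-square spreading gives ΔL = −20·log₁₀(d₂/d₁).
ΔL = −20·log₁₀(2.72/4.46) = 4.30 dB, so L₂ = 78.1 + (4.30) = 82.4 dB SPL.

82.4 dB SPL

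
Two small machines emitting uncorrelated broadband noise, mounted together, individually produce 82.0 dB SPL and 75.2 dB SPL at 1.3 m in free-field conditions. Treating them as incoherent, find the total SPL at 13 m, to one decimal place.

Combined at 1.3 m: 10·log₁₀(10^(82.0/10)+10^(75.2/10)) = 82.82 dB SPL.
Then apply −20·log₁₀(13/1.3) = -20.00 dB → 62.8 dB SPL.

62.8 dB SPL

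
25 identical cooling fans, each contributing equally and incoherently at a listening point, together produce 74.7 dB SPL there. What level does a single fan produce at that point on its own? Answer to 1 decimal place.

60.7 dB SPL

25 equal incoherent sources add 10·log₁₀(25) = 13.98 dB over one source.
L_one = 74.7 − 13.98 = 60.7 dB SPL.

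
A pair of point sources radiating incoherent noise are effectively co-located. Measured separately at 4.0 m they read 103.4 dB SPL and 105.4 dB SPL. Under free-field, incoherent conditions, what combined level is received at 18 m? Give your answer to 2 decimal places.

Combined at 4.0 m: 10·log₁₀(10^(103.4/10)+10^(105.4/10)) = 107.524 dB SPL.
Then apply −20·log₁₀(18/4.0) = -13.064 dB → 94.46 dB SPL.

94.46 dB SPL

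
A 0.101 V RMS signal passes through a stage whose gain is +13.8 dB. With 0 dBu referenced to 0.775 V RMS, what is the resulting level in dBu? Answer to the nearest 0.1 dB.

-3.9 dBu

Input level: 20·log₁₀(0.101/0.775) = -17.70 dBu.
Output: -17.70 + 13.8 = -3.9 dBu.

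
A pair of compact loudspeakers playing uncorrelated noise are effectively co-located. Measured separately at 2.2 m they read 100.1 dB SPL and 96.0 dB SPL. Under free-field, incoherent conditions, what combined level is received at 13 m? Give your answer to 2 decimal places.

Combined at 2.2 m: 10·log₁₀(10^(100.1/10)+10^(96.0/10)) = 101.527 dB SPL.
Then apply −20·log₁₀(13/2.2) = -15.430 dB → 86.10 dB SPL.

86.10 dB SPL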